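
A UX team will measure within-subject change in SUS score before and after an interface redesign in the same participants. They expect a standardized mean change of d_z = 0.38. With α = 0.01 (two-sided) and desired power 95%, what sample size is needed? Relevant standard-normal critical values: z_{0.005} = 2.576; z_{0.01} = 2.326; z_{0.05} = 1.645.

n = 124 pairs

For a paired (one-sample on differences) test: n = ((z_{α/2} + z_β) / d)².
z_{α/2} + z_β = 2.576 + 1.645 = 4.221.
n = (4.221 / 0.38)² = 11.108² = 123.39.
Round up.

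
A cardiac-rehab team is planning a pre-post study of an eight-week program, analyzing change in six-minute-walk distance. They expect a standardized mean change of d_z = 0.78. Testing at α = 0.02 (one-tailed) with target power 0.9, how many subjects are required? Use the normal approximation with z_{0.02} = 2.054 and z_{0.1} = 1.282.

For a paired (one-sample on differences) test: n = ((z_{α} + z_β) / d)².
z_{α} + z_β = 2.054 + 1.282 = 3.336.
n = (3.336 / 0.78)² = 4.277² = 18.29.
Round up.

n = 19 pairs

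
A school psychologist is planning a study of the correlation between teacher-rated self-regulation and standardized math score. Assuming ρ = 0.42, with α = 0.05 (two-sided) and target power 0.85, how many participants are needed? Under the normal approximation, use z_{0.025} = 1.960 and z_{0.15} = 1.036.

n = 48

Fisher's z: C = ½·ln((1+r)/(1−r)) = ½·ln(2.4483) = 0.4477.
n = ((z_{α/2} + z_β)/C)² + 3.
(1.960 + 1.036) / 0.4477 = 2.996 / 0.4477 = 6.692.
n = 6.692² + 3 = 44.78 + 3 = 47.8.
Round up.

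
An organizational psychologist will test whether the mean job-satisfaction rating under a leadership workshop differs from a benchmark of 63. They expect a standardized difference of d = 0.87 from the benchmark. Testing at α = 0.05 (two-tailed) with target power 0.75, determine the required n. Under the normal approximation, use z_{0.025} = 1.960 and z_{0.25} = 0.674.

n = 10

For a one-sample test: n = ((z_{α/2} + z_β) / d)².
z_{α/2} + z_β = 1.960 + 0.674 = 2.634.
n = (2.634 / 0.87)² = 3.028² = 9.17.
Round up.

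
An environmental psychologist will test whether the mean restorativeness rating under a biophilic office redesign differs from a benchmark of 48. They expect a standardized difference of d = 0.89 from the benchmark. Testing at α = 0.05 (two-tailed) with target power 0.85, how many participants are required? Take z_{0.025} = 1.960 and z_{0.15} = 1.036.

n = 12

For a one-sample test: n = ((z_{α/2} + z_β) / d)².
z_{α/2} + z_β = 1.960 + 1.036 = 2.996.
n = (2.996 / 0.89)² = 3.366² = 11.33.
Round up.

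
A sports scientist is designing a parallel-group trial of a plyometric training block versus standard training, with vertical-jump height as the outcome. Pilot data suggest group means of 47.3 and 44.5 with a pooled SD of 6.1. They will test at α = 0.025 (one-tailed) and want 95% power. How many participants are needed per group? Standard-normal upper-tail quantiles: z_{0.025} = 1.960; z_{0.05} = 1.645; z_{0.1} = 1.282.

Cohen's d = |M₁ − M₂| / SD_pooled = |47.3 − 44.5| / 6.1 = 2.8 / 6.1 = 0.459.
For two independent groups with equal n: n = 2·((z_{α} + z_β) / d)².
z_{α} + z_β = 1.960 + 1.645 = 3.605.
n = 2 × (3.605 / 0.459)² = 2 × 7.854² = 2 × 61.69 = 123.4.
Round up to the next whole participant.

n = 124 per group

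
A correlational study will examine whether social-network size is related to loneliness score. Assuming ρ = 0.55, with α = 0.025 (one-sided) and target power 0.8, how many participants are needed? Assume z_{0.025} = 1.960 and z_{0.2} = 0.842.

n = 24

Fisher's z: C = ½·ln((1+r)/(1−r)) = ½·ln(3.4444) = 0.6184.
n = ((z_{α} + z_β)/C)² + 3.
(1.960 + 0.842) / 0.6184 = 2.802 / 0.6184 = 4.531.
n = 4.531² + 3 = 20.53 + 3 = 23.5.
Round up.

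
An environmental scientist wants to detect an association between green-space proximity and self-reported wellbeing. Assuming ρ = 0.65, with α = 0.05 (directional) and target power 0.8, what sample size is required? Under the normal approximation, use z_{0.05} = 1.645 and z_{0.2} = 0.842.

Fisher's z: C = ½·ln((1+r)/(1−r)) = ½·ln(4.7143) = 0.7753.
n = ((z_{α} + z_β)/C)² + 3.
(1.645 + 0.842) / 0.7753 = 2.487 / 0.7753 = 3.208.
n = 3.208² + 3 = 10.29 + 3 = 13.3.
Round up.

n = 14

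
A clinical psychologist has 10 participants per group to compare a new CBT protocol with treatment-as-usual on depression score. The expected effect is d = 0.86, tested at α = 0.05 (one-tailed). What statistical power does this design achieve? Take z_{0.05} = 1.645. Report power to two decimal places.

power ≈ 0.61

For two equal groups, power = Φ(d·√(n/2) − z_{α}).
d·√(n/2) = 0.86 × √(10/2) = 0.86 × 2.236 = 1.923.
z_β = 1.923 − 1.645 = 0.278.
Power = Φ(0.278) = 0.610.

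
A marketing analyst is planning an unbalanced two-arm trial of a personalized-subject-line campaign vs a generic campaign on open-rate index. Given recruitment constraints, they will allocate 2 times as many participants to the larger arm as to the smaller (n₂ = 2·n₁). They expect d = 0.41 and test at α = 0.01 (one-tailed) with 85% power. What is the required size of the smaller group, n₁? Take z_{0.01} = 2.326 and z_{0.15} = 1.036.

n₁ = 101

With allocation ratio k = n₂/n₁ = 2, Var(x̄₁−x̄₂) = σ²(1/n₁ + 1/(k·n₁)) = σ²·(k+1)/(k·n₁).
So n₁ = (1 + 1/k)·((z_{α} + z_β)/d)² = 1.500 × (3.362/0.41)².
n₁ = 1.500 × 67.24 = 100.9.
Round up: n₁ = 101, giving n₂ = 2 × 101 = 202.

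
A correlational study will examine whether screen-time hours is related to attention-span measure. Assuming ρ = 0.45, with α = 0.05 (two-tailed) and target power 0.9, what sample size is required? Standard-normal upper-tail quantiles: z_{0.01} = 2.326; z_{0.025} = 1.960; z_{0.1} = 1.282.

Fisher's z: C = ½·ln((1+r)/(1−r)) = ½·ln(2.6364) = 0.4847.
n = ((z_{α/2} + z_β)/C)² + 3.
(1.960 + 1.282) / 0.4847 = 3.242 / 0.4847 = 6.689.
n = 6.689² + 3 = 44.74 + 3 = 47.7.
Round up.

n = 48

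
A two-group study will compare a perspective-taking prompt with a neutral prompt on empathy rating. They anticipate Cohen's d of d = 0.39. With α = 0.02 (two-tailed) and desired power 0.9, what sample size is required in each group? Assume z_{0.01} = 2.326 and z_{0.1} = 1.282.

n = 172 per group

For two independent groups with equal n: n = 2·((z_{α/2} + z_β) / d)².
z_{α/2} + z_β = 2.326 + 1.282 = 3.608.
n = 2 × (3.608 / 0.39)² = 2 × 9.251² = 2 × 85.59 = 171.2.
Round up to the next whole participant.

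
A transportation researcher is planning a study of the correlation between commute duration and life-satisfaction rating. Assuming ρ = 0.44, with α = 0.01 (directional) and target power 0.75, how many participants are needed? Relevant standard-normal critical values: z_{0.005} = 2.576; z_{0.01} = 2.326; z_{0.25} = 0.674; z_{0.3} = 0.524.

Fisher's z: C = ½·ln((1+r)/(1−r)) = ½·ln(2.5714) = 0.4722.
n = ((z_{α} + z_β)/C)² + 3.
(2.326 + 0.674) / 0.4722 = 3.000 / 0.4722 = 6.353.
n = 6.353² + 3 = 40.36 + 3 = 43.4.
Round up.

n = 44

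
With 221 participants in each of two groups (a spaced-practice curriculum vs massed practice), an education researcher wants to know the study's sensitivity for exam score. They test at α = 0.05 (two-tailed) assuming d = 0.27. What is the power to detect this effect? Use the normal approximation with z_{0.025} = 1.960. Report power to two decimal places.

For two equal groups, power = Φ(d·√(n/2) − z_{α/2}).
d·√(n/2) = 0.27 × √(221/2) = 0.27 × 10.512 = 2.838.
z_β = 2.838 − 1.960 = 0.878.
Power = Φ(0.878) = 0.810.

power ≈ 0.81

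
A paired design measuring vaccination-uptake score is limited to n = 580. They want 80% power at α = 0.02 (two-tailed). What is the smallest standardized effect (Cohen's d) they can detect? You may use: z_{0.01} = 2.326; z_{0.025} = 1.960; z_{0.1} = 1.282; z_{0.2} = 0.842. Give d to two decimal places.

d_min ≈ 0.13

For a single sample (or paired design) of n = 580: d_min = (z_{α/2} + z_β)/√n.
z-sum = 2.326 + 0.842 = 3.168.
d_min = 3.168 / √580 = 3.168 / 24.083 = 0.132.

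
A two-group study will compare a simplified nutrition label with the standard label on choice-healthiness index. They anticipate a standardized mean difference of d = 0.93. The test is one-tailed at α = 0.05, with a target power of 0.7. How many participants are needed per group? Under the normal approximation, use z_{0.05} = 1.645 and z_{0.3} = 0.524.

For two independent groups with equal n: n = 2·((z_{α} + z_β) / d)².
z_{α} + z_β = 1.645 + 0.524 = 2.169.
n = 2 × (2.169 / 0.93)² = 2 × 2.332² = 2 × 5.44 = 10.9.
Round up to the next whole participant.

n = 11 per group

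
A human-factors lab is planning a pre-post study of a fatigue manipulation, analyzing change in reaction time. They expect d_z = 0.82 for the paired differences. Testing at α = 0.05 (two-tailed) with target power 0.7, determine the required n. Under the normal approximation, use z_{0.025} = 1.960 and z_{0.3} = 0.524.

n = 10 pairs

For a paired (one-sample on differences) test: n = ((z_{α/2} + z_β) / d)².
z_{α/2} + z_β = 1.960 + 0.524 = 2.484.
n = (2.484 / 0.82)² = 3.029² = 9.18.
Round up.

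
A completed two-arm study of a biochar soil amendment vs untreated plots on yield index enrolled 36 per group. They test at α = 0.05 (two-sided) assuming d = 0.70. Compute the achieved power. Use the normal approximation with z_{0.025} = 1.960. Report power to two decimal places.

power ≈ 0.84

For two equal groups, power = Φ(d·√(n/2) − z_{α/2}).
d·√(n/2) = 0.70 × √(36/2) = 0.70 × 4.243 = 2.970.
z_β = 2.970 − 1.960 = 1.010.
Power = Φ(1.010) = 0.844.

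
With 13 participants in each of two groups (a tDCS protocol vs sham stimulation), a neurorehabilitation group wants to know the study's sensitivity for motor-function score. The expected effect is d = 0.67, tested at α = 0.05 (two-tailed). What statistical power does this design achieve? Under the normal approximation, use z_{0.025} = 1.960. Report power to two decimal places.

For two equal groups, power = Φ(d·√(n/2) − z_{α/2}).
d·√(n/2) = 0.67 × √(13/2) = 0.67 × 2.550 = 1.708.
z_β = 1.708 − 1.960 = -0.252.
Power = Φ(-0.252) = 0.401.

power ≈ 0.40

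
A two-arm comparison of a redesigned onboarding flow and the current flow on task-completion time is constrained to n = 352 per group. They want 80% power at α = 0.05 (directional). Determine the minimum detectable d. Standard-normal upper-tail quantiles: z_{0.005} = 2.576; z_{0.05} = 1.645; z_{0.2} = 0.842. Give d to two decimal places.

d_min ≈ 0.19

For two independent groups of n = 352 each: d_min = (z_{α} + z_β)·√(2/n).
z-sum = 1.645 + 0.842 = 2.487.
d_min = 2.487 × √(2/352) = 2.487 × 0.0754 = 0.187.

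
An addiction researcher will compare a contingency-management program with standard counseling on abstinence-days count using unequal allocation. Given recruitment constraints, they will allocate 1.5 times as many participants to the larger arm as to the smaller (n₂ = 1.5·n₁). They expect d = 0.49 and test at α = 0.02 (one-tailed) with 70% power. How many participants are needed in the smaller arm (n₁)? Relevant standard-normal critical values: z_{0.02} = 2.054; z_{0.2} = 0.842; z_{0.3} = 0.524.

n₁ = 47

With allocation ratio k = n₂/n₁ = 1.5, Var(x̄₁−x̄₂) = σ²(1/n₁ + 1/(k·n₁)) = σ²·(k+1)/(k·n₁).
So n₁ = (1 + 1/k)·((z_{α} + z_β)/d)² = 1.667 × (2.578/0.49)².
n₁ = 1.667 × 27.68 = 46.1.
Round up: n₁ = 47, giving n₂ = ⌈1.5 × 47⌉ = ⌈70.5⌉ = 71.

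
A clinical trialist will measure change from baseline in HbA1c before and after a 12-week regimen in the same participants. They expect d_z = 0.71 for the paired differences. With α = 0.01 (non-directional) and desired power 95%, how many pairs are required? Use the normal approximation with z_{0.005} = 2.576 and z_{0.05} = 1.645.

n = 36 pairs

For a paired (one-sample on differences) test: n = ((z_{α/2} + z_β) / d)².
z_{α/2} + z_β = 2.576 + 1.645 = 4.221.
n = (4.221 / 0.71)² = 5.945² = 35.34.
Round up.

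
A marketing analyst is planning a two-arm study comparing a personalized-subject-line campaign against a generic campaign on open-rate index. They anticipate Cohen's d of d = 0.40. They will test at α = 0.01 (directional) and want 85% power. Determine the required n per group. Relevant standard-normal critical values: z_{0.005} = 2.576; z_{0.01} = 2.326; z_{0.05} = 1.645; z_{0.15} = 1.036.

For two independent groups with equal n: n = 2·((z_{α} + z_β) / d)².
z_{α} + z_β = 2.326 + 1.036 = 3.362.
n = 2 × (3.362 / 0.40)² = 2 × 8.405² = 2 × 70.64 = 141.3.
Round up to the next whole participant.

n = 142 per group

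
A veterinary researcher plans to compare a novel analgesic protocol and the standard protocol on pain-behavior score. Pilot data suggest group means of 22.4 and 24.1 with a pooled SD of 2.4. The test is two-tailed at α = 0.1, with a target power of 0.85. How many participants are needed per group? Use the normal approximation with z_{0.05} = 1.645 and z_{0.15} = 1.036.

Cohen's d = |M₁ − M₂| / SD_pooled = |22.4 − 24.1| / 2.4 = 1.7 / 2.4 = 0.708.
For two independent groups with equal n: n = 2·((z_{α/2} + z_β) / d)².
z_{α/2} + z_β = 1.645 + 1.036 = 2.681.
n = 2 × (2.681 / 0.708)² = 2 × 3.787² = 2 × 14.34 = 28.7.
Round up to the next whole participant.

n = 29 per group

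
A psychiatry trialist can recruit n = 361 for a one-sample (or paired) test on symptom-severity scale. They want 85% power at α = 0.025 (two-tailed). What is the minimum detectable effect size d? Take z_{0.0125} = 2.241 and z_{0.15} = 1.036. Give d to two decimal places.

d_min ≈ 0.17

For a single sample (or paired design) of n = 361: d_min = (z_{α/2} + z_β)/√n.
z-sum = 2.241 + 1.036 = 3.277.
d_min = 3.277 / √361 = 3.277 / 19.000 = 0.172.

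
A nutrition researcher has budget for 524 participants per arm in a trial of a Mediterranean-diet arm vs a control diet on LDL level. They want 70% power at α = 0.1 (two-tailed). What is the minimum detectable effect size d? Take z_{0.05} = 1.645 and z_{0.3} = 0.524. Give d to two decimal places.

For two independent groups of n = 524 each: d_min = (z_{α/2} + z_β)·√(2/n).
z-sum = 1.645 + 0.524 = 2.169.
d_min = 2.169 × √(2/524) = 2.169 × 0.0618 = 0.134.

d_min ≈ 0.13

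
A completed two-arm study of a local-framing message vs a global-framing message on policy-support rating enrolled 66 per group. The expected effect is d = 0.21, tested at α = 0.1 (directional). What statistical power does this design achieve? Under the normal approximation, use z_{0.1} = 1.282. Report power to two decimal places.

power ≈ 0.47

For two equal groups, power = Φ(d·√(n/2) − z_{α}).
d·√(n/2) = 0.21 × √(66/2) = 0.21 × 5.745 = 1.206.
z_β = 1.206 − 1.282 = -0.076.
Power = Φ(-0.076) = 0.470.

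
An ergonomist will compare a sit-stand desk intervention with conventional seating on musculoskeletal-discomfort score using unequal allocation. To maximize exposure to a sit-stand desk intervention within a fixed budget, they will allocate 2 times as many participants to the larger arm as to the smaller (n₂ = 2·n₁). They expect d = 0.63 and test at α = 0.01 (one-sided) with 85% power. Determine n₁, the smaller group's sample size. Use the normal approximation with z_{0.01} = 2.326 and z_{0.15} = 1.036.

n₁ = 43

With allocation ratio k = n₂/n₁ = 2, Var(x̄₁−x̄₂) = σ²(1/n₁ + 1/(k·n₁)) = σ²·(k+1)/(k·n₁).
So n₁ = (1 + 1/k)·((z_{α} + z_β)/d)² = 1.500 × (3.362/0.63)².
n₁ = 1.500 × 28.48 = 42.7.
Round up: n₁ = 43, giving n₂ = 2 × 43 = 86.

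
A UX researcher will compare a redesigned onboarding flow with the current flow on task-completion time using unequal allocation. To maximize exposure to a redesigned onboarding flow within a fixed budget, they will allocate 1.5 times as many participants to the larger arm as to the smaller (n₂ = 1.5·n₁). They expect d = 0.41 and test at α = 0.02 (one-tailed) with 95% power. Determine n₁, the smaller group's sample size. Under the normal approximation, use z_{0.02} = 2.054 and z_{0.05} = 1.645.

With allocation ratio k = n₂/n₁ = 1.5, Var(x̄₁−x̄₂) = σ²(1/n₁ + 1/(k·n₁)) = σ²·(k+1)/(k·n₁).
So n₁ = (1 + 1/k)·((z_{α} + z_β)/d)² = 1.667 × (3.699/0.41)².
n₁ = 1.667 × 81.40 = 135.7.
Round up: n₁ = 136, giving n₂ = 1.5 × 136 = 204.

n₁ = 136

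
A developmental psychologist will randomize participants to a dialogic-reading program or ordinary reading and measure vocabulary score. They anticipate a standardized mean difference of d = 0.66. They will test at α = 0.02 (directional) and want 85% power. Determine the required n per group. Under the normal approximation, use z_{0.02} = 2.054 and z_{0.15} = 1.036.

n = 44 per group

For two independent groups with equal n: n = 2·((z_{α} + z_β) / d)².
z_{α} + z_β = 2.054 + 1.036 = 3.090.
n = 2 × (3.090 / 0.66)² = 2 × 4.682² = 2 × 21.92 = 43.8.
Round up to the next whole participant.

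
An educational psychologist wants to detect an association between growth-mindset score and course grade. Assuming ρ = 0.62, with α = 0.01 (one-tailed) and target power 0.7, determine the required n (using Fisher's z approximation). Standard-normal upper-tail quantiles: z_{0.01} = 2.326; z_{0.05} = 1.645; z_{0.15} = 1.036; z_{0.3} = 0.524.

n = 19

Fisher's z: C = ½·ln((1+r)/(1−r)) = ½·ln(4.2632) = 0.7250.
n = ((z_{α} + z_β)/C)² + 3.
(2.326 + 0.524) / 0.7250 = 2.850 / 0.7250 = 3.931.
n = 3.931² + 3 = 15.45 + 3 = 18.5.
Round up.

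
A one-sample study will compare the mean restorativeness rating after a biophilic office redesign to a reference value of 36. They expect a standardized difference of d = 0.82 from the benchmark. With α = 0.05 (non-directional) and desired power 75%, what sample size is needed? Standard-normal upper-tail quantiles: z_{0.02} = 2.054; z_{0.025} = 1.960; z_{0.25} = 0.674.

n = 11

For a one-sample test: n = ((z_{α/2} + z_β) / d)².
z_{α/2} + z_β = 1.960 + 0.674 = 2.634.
n = (2.634 / 0.82)² = 3.212² = 10.32.
Round up.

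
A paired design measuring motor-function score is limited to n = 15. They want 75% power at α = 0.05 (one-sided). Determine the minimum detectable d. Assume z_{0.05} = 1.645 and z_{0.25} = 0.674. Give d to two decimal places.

For a single sample (or paired design) of n = 15: d_min = (z_{α} + z_β)/√n.
z-sum = 1.645 + 0.674 = 2.319.
d_min = 2.319 / √15 = 2.319 / 3.873 = 0.599.

d_min ≈ 0.60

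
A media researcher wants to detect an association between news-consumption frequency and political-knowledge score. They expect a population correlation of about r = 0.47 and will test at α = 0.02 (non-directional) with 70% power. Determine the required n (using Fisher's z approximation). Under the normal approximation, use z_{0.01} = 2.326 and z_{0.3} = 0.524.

n = 35

Fisher's z: C = ½·ln((1+r)/(1−r)) = ½·ln(2.7736) = 0.5101.
n = ((z_{α/2} + z_β)/C)² + 3.
(2.326 + 0.524) / 0.5101 = 2.850 / 0.5101 = 5.587.
n = 5.587² + 3 = 31.22 + 3 = 34.2.
Round up.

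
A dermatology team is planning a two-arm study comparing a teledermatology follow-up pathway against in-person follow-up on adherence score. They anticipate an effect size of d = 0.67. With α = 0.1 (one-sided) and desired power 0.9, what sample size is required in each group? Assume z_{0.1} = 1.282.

For two independent groups with equal n: n = 2·((z_{α} + z_β) / d)².
z_{α} + z_β = 1.282 + 1.282 = 2.564.
n = 2 × (2.564 / 0.67)² = 2 × 3.827² = 2 × 14.64 = 29.3.
Round up to the next whole participant.

n = 30 per group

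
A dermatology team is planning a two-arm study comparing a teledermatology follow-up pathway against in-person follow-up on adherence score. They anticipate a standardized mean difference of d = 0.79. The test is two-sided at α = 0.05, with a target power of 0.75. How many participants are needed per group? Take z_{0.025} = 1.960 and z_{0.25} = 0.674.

n = 23 per group

For two independent groups with equal n: n = 2·((z_{α/2} + z_β) / d)².
z_{α/2} + z_β = 1.960 + 0.674 = 2.634.
n = 2 × (2.634 / 0.79)² = 2 × 3.334² = 2 × 11.12 = 22.2.
Round up to the next whole participant.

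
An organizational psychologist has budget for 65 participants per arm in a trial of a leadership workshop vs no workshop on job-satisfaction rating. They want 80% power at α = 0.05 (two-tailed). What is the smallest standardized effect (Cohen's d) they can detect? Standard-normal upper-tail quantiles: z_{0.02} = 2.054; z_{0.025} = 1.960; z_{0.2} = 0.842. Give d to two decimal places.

d_min ≈ 0.49

For two independent groups of n = 65 each: d_min = (z_{α/2} + z_β)·√(2/n).
z-sum = 1.960 + 0.842 = 2.802.
d_min = 2.802 × √(2/65) = 2.802 × 0.1754 = 0.492.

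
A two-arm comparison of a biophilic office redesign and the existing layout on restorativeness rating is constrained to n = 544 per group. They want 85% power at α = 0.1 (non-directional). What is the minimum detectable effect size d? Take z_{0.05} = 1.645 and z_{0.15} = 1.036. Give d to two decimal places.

For two independent groups of n = 544 each: d_min = (z_{α/2} + z_β)·√(2/n).
z-sum = 1.645 + 1.036 = 2.681.
d_min = 2.681 × √(2/544) = 2.681 × 0.0606 = 0.163.

d_min ≈ 0.16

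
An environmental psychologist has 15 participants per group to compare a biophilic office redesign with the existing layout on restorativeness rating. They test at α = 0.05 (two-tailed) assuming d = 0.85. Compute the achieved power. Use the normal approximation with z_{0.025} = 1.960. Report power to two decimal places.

For two equal groups, power = Φ(d·√(n/2) − z_{α/2}).
d·√(n/2) = 0.85 × √(15/2) = 0.85 × 2.739 = 2.328.
z_β = 2.328 − 1.960 = 0.368.
Power = Φ(0.368) = 0.643.

power ≈ 0.64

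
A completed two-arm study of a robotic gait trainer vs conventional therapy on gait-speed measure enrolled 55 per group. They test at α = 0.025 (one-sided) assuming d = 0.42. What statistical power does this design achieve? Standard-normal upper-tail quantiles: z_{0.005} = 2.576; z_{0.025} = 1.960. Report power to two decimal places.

For two equal groups, power = Φ(d·√(n/2) − z_{α}).
d·√(n/2) = 0.42 × √(55/2) = 0.42 × 5.244 = 2.202.
z_β = 2.202 − 1.960 = 0.242.
Power = Φ(0.242) = 0.596.

power ≈ 0.60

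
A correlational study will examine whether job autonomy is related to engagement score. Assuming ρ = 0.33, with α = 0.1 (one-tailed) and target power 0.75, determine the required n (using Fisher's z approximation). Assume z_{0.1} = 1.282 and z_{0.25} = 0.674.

n = 36

Fisher's z: C = ½·ln((1+r)/(1−r)) = ½·ln(1.9851) = 0.3428.
n = ((z_{α} + z_β)/C)² + 3.
(1.282 + 0.674) / 0.3428 = 1.956 / 0.3428 = 5.706.
n = 5.706² + 3 = 32.56 + 3 = 35.6.
Round up.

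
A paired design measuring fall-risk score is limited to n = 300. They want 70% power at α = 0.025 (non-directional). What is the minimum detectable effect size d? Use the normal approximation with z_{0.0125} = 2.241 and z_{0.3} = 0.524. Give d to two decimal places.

d_min ≈ 0.16

For a single sample (or paired design) of n = 300: d_min = (z_{α/2} + z_β)/√n.
z-sum = 2.241 + 0.524 = 2.765.
d_min = 2.765 / √300 = 2.765 / 17.321 = 0.160.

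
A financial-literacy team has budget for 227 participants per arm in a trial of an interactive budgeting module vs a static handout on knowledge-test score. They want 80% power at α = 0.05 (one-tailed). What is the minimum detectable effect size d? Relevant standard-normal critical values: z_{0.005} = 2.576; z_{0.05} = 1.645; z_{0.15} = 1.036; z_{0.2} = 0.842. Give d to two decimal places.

For two independent groups of n = 227 each: d_min = (z_{α} + z_β)·√(2/n).
z-sum = 1.645 + 0.842 = 2.487.
d_min = 2.487 × √(2/227) = 2.487 × 0.0939 = 0.233.

d_min ≈ 0.23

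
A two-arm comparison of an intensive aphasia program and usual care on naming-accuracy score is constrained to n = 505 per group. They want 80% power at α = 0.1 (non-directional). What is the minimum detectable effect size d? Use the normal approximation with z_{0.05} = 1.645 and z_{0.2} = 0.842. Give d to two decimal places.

d_min ≈ 0.16

For two independent groups of n = 505 each: d_min = (z_{α/2} + z_β)·√(2/n).
z-sum = 1.645 + 0.842 = 2.487.
d_min = 2.487 × √(2/505) = 2.487 × 0.0629 = 0.157.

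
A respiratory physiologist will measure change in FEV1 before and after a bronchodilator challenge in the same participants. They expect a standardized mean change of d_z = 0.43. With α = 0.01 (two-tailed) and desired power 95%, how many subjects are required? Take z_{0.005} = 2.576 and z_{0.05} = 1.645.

For a paired (one-sample on differences) test: n = ((z_{α/2} + z_β) / d)².
z_{α/2} + z_β = 2.576 + 1.645 = 4.221.
n = (4.221 / 0.43)² = 9.816² = 96.36.
Round up.

n = 97 pairs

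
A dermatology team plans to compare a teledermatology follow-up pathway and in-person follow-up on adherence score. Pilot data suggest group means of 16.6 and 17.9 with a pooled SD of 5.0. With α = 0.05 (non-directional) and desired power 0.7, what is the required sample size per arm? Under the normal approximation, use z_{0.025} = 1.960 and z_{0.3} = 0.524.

Cohen's d = |M₁ − M₂| / SD_pooled = |16.6 − 17.9| / 5.0 = 1.3 / 5.0 = 0.260.
For two independent groups with equal n: n = 2·((z_{α/2} + z_β) / d)².
z_{α/2} + z_β = 1.960 + 0.524 = 2.484.
n = 2 × (2.484 / 0.260)² = 2 × 9.554² = 2 × 91.28 = 182.6.
Round up to the next whole participant.

n = 183 per group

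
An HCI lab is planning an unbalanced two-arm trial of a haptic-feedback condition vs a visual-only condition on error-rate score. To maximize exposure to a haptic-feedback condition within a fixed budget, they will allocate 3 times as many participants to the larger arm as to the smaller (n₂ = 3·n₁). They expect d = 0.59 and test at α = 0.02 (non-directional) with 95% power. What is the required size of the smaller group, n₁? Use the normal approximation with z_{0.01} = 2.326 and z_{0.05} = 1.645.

n₁ = 61

With allocation ratio k = n₂/n₁ = 3, Var(x̄₁−x̄₂) = σ²(1/n₁ + 1/(k·n₁)) = σ²·(k+1)/(k·n₁).
So n₁ = (1 + 1/k)·((z_{α/2} + z_β)/d)² = 1.333 × (3.971/0.59)².
n₁ = 1.333 × 45.30 = 60.4.
Round up: n₁ = 61, giving n₂ = 3 × 61 = 183.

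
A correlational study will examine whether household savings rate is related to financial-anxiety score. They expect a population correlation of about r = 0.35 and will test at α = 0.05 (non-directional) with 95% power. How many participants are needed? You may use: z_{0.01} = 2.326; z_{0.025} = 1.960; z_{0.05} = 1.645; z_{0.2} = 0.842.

Fisher's z: C = ½·ln((1+r)/(1−r)) = ½·ln(2.0769) = 0.3654.
n = ((z_{α/2} + z_β)/C)² + 3.
(1.960 + 1.645) / 0.3654 = 3.605 / 0.3654 = 9.866.
n = 9.866² + 3 = 97.34 + 3 = 100.3.
Round up.

n = 101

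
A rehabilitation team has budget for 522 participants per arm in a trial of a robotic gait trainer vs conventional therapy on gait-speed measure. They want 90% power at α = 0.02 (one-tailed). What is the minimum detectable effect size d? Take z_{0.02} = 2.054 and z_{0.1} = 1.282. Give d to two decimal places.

For two independent groups of n = 522 each: d_min = (z_{α} + z_β)·√(2/n).
z-sum = 2.054 + 1.282 = 3.336.
d_min = 3.336 × √(2/522) = 3.336 × 0.0619 = 0.206.

d_min ≈ 0.21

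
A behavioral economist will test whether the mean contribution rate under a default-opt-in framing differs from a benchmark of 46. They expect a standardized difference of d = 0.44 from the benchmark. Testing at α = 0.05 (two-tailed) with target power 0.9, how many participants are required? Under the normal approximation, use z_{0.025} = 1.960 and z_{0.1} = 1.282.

n = 55

For a one-sample test: n = ((z_{α/2} + z_β) / d)².
z_{α/2} + z_β = 1.960 + 1.282 = 3.242.
n = (3.242 / 0.44)² = 7.368² = 54.29.
Round up.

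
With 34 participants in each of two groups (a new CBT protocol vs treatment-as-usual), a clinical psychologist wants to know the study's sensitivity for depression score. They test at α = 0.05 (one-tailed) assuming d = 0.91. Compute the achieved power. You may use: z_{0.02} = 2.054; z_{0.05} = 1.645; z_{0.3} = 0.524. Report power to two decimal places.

For two equal groups, power = Φ(d·√(n/2) − z_{α}).
d·√(n/2) = 0.91 × √(34/2) = 0.91 × 4.123 = 3.752.
z_β = 3.752 − 1.645 = 2.107.
Power = Φ(2.107) = 0.982.

power ≈ 0.98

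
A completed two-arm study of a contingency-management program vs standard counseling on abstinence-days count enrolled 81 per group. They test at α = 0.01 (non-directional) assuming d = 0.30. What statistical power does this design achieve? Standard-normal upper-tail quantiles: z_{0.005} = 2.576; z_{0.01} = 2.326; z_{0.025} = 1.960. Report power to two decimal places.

power ≈ 0.25

For two equal groups, power = Φ(d·√(n/2) − z_{α/2}).
d·√(n/2) = 0.30 × √(81/2) = 0.30 × 6.364 = 1.909.
z_β = 1.909 − 2.576 = -0.667.
Power = Φ(-0.667) = 0.252.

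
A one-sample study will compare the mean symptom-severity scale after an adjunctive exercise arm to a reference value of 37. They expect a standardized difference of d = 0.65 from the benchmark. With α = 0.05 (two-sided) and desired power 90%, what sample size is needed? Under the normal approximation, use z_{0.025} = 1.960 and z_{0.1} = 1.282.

For a one-sample test: n = ((z_{α/2} + z_β) / d)².
z_{α/2} + z_β = 1.960 + 1.282 = 3.242.
n = (3.242 / 0.65)² = 4.988² = 24.88.
Round up.

n = 25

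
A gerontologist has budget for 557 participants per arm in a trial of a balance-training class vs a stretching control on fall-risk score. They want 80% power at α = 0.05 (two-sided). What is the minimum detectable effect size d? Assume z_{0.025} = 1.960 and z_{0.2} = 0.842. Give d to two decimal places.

For two independent groups of n = 557 each: d_min = (z_{α/2} + z_β)·√(2/n).
z-sum = 1.960 + 0.842 = 2.802.
d_min = 2.802 × √(2/557) = 2.802 × 0.0599 = 0.168.

d_min ≈ 0.17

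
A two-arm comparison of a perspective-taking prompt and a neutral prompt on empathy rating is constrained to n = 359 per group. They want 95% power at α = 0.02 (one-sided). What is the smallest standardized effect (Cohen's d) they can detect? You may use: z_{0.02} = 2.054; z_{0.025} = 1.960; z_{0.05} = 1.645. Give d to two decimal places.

d_min ≈ 0.28

For two independent groups of n = 359 each: d_min = (z_{α} + z_β)·√(2/n).
z-sum = 2.054 + 1.645 = 3.699.
d_min = 3.699 × √(2/359) = 3.699 × 0.0746 = 0.276.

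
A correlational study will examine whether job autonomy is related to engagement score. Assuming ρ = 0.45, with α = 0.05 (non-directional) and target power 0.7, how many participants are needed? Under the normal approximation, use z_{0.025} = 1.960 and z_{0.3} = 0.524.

n = 30

Fisher's z: C = ½·ln((1+r)/(1−r)) = ½·ln(2.6364) = 0.4847.
n = ((z_{α/2} + z_β)/C)² + 3.
(1.960 + 0.524) / 0.4847 = 2.484 / 0.4847 = 5.125.
n = 5.125² + 3 = 26.26 + 3 = 29.3.
Round up.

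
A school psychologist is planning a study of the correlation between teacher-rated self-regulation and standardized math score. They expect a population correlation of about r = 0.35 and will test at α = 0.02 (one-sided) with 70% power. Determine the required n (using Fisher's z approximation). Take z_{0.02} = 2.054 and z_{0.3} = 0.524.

Fisher's z: C = ½·ln((1+r)/(1−r)) = ½·ln(2.0769) = 0.3654.
n = ((z_{α} + z_β)/C)² + 3.
(2.054 + 0.524) / 0.3654 = 2.578 / 0.3654 = 7.055.
n = 7.055² + 3 = 49.78 + 3 = 52.8.
Round up.

n = 53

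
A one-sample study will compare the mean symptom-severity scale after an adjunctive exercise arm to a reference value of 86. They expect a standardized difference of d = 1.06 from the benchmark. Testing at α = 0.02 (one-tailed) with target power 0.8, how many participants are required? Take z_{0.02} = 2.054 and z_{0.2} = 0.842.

For a one-sample test: n = ((z_{α} + z_β) / d)².
z_{α} + z_β = 2.054 + 0.842 = 2.896.
n = (2.896 / 1.06)² = 2.732² = 7.46.
Round up.

n = 8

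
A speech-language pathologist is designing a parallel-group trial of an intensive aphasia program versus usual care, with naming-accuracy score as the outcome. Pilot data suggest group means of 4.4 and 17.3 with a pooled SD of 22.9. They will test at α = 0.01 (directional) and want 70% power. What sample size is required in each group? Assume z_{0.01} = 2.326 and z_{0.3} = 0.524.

n = 52 per group

Cohen's d = |M₁ − M₂| / SD_pooled = |4.4 − 17.3| / 22.9 = 12.9 / 22.9 = 0.563.
For two independent groups with equal n: n = 2·((z_{α} + z_β) / d)².
z_{α} + z_β = 2.326 + 0.524 = 2.850.
n = 2 × (2.850 / 0.563)² = 2 × 5.062² = 2 × 25.63 = 51.3.
Round up to the next whole participant.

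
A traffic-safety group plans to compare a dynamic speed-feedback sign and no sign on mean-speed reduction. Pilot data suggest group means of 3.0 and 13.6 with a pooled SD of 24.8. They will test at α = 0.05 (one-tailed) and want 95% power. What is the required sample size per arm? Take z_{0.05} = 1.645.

n = 119 per group

Cohen's d = |M₁ − M₂| / SD_pooled = |3.0 − 13.6| / 24.8 = 10.6 / 24.8 = 0.427.
For two independent groups with equal n: n = 2·((z_{α} + z_β) / d)².
z_{α} + z_β = 1.645 + 1.645 = 3.290.
n = 2 × (3.290 / 0.427)² = 2 × 7.705² = 2 × 59.37 = 118.7.
Round up to the next whole participant.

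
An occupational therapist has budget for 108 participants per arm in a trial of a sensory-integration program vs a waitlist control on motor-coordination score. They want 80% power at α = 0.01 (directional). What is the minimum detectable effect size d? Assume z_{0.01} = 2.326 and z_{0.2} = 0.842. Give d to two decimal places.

For two independent groups of n = 108 each: d_min = (z_{α} + z_β)·√(2/n).
z-sum = 2.326 + 0.842 = 3.168.
d_min = 3.168 × √(2/108) = 3.168 × 0.1361 = 0.431.

d_min ≈ 0.43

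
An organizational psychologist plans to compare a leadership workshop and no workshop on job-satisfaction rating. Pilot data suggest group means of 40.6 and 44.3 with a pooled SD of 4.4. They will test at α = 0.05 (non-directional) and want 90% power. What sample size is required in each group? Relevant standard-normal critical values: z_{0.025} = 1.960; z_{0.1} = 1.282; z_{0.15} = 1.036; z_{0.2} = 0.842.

n = 30 per group

Cohen's d = |M₁ − M₂| / SD_pooled = |40.6 − 44.3| / 4.4 = 3.7 / 4.4 = 0.841.
For two independent groups with equal n: n = 2·((z_{α/2} + z_β) / d)².
z_{α/2} + z_β = 1.960 + 1.282 = 3.242.
n = 2 × (3.242 / 0.841)² = 2 × 3.855² = 2 × 14.86 = 29.7.
Round up to the next whole participant.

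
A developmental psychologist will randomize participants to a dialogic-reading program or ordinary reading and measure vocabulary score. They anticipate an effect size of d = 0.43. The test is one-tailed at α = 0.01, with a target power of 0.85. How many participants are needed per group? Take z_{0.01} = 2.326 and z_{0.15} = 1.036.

n = 123 per group

For two independent groups with equal n: n = 2·((z_{α} + z_β) / d)².
z_{α} + z_β = 2.326 + 1.036 = 3.362.
n = 2 × (3.362 / 0.43)² = 2 × 7.819² = 2 × 61.13 = 122.3.
Round up to the next whole participant.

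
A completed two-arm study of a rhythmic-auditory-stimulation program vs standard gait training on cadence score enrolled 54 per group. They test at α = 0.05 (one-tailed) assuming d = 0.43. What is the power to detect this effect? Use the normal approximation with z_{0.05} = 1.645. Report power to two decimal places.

For two equal groups, power = Φ(d·√(n/2) − z_{α}).
d·√(n/2) = 0.43 × √(54/2) = 0.43 × 5.196 = 2.234.
z_β = 2.234 − 1.645 = 0.589.
Power = Φ(0.589) = 0.722.

power ≈ 0.72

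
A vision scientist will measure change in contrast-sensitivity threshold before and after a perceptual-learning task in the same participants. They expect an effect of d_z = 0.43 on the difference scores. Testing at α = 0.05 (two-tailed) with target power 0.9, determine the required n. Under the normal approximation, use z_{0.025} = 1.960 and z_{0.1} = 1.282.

n = 57 pairs

For a paired (one-sample on differences) test: n = ((z_{α/2} + z_β) / d)².
z_{α/2} + z_β = 1.960 + 1.282 = 3.242.
n = (3.242 / 0.43)² = 7.540² = 56.84.
Round up.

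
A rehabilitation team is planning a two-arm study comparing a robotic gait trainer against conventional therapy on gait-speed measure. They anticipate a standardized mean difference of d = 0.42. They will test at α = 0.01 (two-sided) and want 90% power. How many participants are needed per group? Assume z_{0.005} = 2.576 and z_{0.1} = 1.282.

For two independent groups with equal n: n = 2·((z_{α/2} + z_β) / d)².
z_{α/2} + z_β = 2.576 + 1.282 = 3.858.
n = 2 × (3.858 / 0.42)² = 2 × 9.186² = 2 × 84.38 = 168.8.
Round up to the next whole participant.

n = 169 per group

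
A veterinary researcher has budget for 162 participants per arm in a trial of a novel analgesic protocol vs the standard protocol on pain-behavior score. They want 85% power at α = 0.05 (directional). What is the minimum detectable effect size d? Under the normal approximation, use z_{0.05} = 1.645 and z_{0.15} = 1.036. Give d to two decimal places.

d_min ≈ 0.30

For two independent groups of n = 162 each: d_min = (z_{α} + z_β)·√(2/n).
z-sum = 1.645 + 1.036 = 2.681.
d_min = 2.681 × √(2/162) = 2.681 × 0.1111 = 0.298.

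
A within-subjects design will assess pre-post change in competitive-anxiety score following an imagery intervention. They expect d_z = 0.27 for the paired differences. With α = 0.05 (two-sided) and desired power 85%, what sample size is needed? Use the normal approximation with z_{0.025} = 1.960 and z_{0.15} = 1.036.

For a paired (one-sample on differences) test: n = ((z_{α/2} + z_β) / d)².
z_{α/2} + z_β = 1.960 + 1.036 = 2.996.
n = (2.996 / 0.27)² = 11.096² = 123.13.
Round up.

n = 124 pairs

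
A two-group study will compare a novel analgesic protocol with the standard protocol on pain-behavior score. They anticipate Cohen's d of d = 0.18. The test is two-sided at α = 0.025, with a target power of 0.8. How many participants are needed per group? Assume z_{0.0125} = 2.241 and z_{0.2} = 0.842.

For two independent groups with equal n: n = 2·((z_{α/2} + z_β) / d)².
z_{α/2} + z_β = 2.241 + 0.842 = 3.083.
n = 2 × (3.083 / 0.18)² = 2 × 17.128² = 2 × 293.36 = 586.7.
Round up to the next whole participant.

n = 587 per group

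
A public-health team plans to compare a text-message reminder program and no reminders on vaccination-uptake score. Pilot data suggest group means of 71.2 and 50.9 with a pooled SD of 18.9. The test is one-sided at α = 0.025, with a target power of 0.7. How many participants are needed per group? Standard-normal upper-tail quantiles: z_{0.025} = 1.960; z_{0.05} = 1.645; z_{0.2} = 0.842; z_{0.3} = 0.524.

n = 11 per group

Cohen's d = |M₁ − M₂| / SD_pooled = |71.2 − 50.9| / 18.9 = 20.3 / 18.9 = 1.074.
For two independent groups with equal n: n = 2·((z_{α} + z_β) / d)².
z_{α} + z_β = 1.960 + 0.524 = 2.484.
n = 2 × (2.484 / 1.074)² = 2 × 2.313² = 2 × 5.35 = 10.7.
Round up to the next whole participant.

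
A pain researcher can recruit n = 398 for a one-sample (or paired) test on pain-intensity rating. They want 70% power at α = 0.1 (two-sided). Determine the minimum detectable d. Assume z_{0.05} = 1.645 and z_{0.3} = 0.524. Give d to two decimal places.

For a single sample (or paired design) of n = 398: d_min = (z_{α/2} + z_β)/√n.
z-sum = 1.645 + 0.524 = 2.169.
d_min = 2.169 / √398 = 2.169 / 19.950 = 0.109.

d_min ≈ 0.11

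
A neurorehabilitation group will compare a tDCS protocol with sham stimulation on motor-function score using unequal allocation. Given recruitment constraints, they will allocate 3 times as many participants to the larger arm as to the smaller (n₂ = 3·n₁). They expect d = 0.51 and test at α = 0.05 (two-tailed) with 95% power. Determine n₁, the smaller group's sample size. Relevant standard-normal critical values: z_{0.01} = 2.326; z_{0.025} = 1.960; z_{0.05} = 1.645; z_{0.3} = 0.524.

n₁ = 67

With allocation ratio k = n₂/n₁ = 3, Var(x̄₁−x̄₂) = σ²(1/n₁ + 1/(k·n₁)) = σ²·(k+1)/(k·n₁).
So n₁ = (1 + 1/k)·((z_{α/2} + z_β)/d)² = 1.333 × (3.605/0.51)².
n₁ = 1.333 × 49.97 = 66.6.
Round up: n₁ = 67, giving n₂ = 3 × 67 = 201.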